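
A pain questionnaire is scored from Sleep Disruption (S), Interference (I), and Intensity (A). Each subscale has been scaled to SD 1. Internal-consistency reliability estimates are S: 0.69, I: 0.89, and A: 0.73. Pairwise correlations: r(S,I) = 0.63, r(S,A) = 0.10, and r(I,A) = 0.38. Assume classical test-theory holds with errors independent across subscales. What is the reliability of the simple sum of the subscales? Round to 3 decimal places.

Var(S+I+A) = 3 + 2·[0.63 + 0.10 + 0.38] = 3 + 2.22 = 5.22.
With uncorrelated errors the cross-covariances are all true-score covariance, so they carry over unchanged; only the diagonal terms shrink to ρᵢσᵢ².
True-score variance = [0.69 + 0.89 + 0.73] + 2.22 = 2.31 + 2.22 = 4.53.
Reliability = 4.53 / 5.22 = 0.868.

0.868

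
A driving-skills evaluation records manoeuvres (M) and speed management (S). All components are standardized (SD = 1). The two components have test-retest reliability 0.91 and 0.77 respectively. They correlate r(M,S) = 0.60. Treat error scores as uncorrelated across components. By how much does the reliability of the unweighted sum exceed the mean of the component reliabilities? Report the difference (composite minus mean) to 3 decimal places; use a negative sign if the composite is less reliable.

Var(sum) = 2 + 1.2 = 3.2; true-score variance = 1.68 + 1.2 = 2.88; composite reliability = 0.9000.
Mean component reliability = 0.8400.
Difference = 0.9000 − 0.8400 = 0.060.

0.060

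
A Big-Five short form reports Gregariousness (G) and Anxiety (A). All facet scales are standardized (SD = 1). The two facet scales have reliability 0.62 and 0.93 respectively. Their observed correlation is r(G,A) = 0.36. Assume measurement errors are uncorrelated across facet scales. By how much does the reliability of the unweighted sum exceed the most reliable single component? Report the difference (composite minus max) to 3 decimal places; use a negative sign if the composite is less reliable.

Var(sum) = 2 + 0.72 = 2.72; true-score variance = 1.55 + 0.72 = 2.27; composite reliability = 0.8346.
Max component reliability = 0.9300.
Difference = 0.8346 − 0.9300 = -0.095.

-0.095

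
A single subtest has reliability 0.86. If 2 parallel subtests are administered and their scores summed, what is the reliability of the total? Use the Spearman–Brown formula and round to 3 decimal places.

0.925

ρ_k = kρ / (1 + (k−1)ρ) = 2·0.86 / (1 + 1·0.86) = 1.720 / 1.860 = 0.925.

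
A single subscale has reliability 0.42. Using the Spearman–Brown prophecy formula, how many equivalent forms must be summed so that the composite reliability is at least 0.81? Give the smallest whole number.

k ≥ ρ*(1−ρ₁)/(ρ₁(1−ρ*)) = 0.81·0.58 / (0.42·0.19) = 5.887.
Smallest integer k = 6.

6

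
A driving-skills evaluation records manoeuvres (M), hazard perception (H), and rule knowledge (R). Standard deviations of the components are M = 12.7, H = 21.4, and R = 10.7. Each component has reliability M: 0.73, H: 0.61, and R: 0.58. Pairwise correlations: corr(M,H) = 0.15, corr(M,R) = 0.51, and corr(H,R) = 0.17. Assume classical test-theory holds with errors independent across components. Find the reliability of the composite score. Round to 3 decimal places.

0.738

Var(M+H+R) = 12.7² + 21.4² + 10.7² + 2·[12.7·21.4·0.15 + 12.7·10.7·0.51 + 21.4·10.7·0.17] = 733.74 + 297.995 = 1031.73.
Because errors are independent across components, Cov(Tᵢ,Tⱼ) = Cov(Xᵢ,Xⱼ); the off-diagonal part of the true-score variance is the same as above.
True-score variance = [12.7²·0.73 + 21.4²·0.61 + 10.7²·0.58] + 297.995 = 463.501 + 297.995 = 761.496.
Reliability = 761.496 / 1031.73 = 0.738.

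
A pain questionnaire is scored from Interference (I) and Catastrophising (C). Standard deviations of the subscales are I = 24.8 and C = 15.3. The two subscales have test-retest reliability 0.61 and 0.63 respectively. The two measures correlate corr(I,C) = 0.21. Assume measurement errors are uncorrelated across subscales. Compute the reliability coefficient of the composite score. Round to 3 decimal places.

0.676

Var(I+C) = 24.8² + 15.3² + 2·[24.8·15.3·0.21] = 849.13 + 159.365 = 1008.49.
Because errors are independent across components, Cov(Tᵢ,Tⱼ) = Cov(Xᵢ,Xⱼ); the off-diagonal part of the true-score variance is the same as above.
True-score variance = [24.8²·0.61 + 15.3²·0.63] + 159.365 = 522.651 + 159.365 = 682.016.
Reliability = 682.016 / 1008.49 = 0.676.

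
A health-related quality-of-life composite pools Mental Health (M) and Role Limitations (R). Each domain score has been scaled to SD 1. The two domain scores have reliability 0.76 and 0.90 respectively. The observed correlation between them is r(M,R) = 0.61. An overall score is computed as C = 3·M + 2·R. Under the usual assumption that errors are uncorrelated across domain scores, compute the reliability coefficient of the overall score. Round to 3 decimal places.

Var(C) = 3² + 2² + 2·[6·0.61] = 13 + 7.32 = 20.32.
Because errors are independent across components, Cov(Tᵢ,Tⱼ) = Cov(Xᵢ,Xⱼ); the off-diagonal part of the true-score variance is the same as above.
True-score variance = [3²·0.76 + 2²·0.90] + 7.32 = 10.44 + 7.32 = 17.76.
Reliability = 17.76 / 20.32 = 0.874.

0.874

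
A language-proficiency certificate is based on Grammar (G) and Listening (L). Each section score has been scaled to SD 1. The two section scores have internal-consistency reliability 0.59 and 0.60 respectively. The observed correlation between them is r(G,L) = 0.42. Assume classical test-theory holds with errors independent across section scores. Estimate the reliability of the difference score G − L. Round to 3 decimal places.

0.302

Var(G−L) = 1 + 1 − 2·0.42 = 2 − 0.84 = 1.16.
Under uncorrelated errors the observed covariances equal the true-score covariances, so only the own-variance terms attenuate.
True-score variance = [0.59 + 0.60] − 0.84 = 1.19 − 0.84 = 0.35.
Reliability = 0.35 / 1.16 = 0.302.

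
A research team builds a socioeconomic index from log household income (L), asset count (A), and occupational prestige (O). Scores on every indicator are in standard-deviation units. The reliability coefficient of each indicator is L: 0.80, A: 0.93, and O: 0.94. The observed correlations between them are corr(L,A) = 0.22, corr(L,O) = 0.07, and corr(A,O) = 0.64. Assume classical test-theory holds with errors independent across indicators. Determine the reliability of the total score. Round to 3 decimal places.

Var(L+A+O) = 3 + 2·[0.22 + 0.07 + 0.64] = 3 + 1.86 = 4.86.
With uncorrelated errors the cross-covariances are all true-score covariance, so they carry over unchanged; only the diagonal terms shrink to ρᵢσᵢ².
True-score variance = [0.80 + 0.93 + 0.94] + 1.86 = 2.67 + 1.86 = 4.53.
Reliability = 4.53 / 4.86 = 0.932.

0.932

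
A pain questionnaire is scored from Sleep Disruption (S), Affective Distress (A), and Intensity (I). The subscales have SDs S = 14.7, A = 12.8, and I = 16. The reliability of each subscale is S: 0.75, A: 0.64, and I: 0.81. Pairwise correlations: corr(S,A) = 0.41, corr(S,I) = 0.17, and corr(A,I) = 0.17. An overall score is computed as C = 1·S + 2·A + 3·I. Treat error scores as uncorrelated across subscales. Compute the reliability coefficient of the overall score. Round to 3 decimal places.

0.824

Var(C) = 14.7² + 2²·12.8² + 3²·16² + 2·[2·14.7·12.8·0.41 + 3·14.7·16·0.17 + 6·12.8·16·0.17] = 3175.45 + 966.278 = 4141.73.
Under uncorrelated errors the observed covariances equal the true-score covariances, so only the own-variance terms attenuate.
True-score variance = [14.7²·0.75 + 2²·12.8²·0.64 + 3²·16²·0.81] + 966.278 = 2447.74 + 966.278 = 3414.02.
Reliability = 3414.02 / 4141.73 = 0.824.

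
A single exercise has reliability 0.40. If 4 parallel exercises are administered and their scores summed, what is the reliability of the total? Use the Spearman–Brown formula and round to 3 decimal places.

0.727

ρ_k = kρ / (1 + (k−1)ρ) = 4·0.40 / (1 + 3·0.40) = 1.600 / 2.200 = 0.727.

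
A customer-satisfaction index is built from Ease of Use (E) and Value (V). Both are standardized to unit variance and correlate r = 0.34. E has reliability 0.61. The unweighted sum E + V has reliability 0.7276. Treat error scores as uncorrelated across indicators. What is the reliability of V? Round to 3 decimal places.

Var(E+V) = 2 + 2·0.34 = 2.680.
True-score variance = ρ_E + ρ_V + 2·0.34, so 0.7276 = (0.61 + ρ_V + 0.68) / 2.680.
ρ_V = 0.7276·2.680 − 0.61 − 0.68 = 0.660.

0.660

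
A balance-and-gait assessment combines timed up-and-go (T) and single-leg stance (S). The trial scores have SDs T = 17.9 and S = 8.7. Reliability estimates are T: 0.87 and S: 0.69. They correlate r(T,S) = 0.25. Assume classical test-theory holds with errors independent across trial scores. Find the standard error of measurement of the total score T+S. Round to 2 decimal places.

8.07

Var(total) = 396.1 + 77.865 = 473.965.
True-score variance = 330.983 + 77.865 = 408.848, so reliability = 0.8626.
Error variance = 473.965 − 408.848 = 65.1172; SEM = √65.1172 = 8.07.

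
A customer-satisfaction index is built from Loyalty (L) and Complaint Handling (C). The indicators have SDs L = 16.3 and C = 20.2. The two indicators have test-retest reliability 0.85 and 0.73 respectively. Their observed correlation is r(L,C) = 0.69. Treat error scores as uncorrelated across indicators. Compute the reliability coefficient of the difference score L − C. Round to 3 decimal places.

0.316

Var(L−C) = 16.3² + 20.2² − 2·16.3·20.2·0.69 = 673.73 − 454.379 = 219.351.
With uncorrelated errors the cross-covariances are all true-score covariance, so they carry over unchanged; only the diagonal terms shrink to ρᵢσᵢ².
True-score variance = [16.3²·0.85 + 20.2²·0.73] − 454.379 = 523.706 − 454.379 = 69.3269.
Reliability = 69.3269 / 219.351 = 0.316.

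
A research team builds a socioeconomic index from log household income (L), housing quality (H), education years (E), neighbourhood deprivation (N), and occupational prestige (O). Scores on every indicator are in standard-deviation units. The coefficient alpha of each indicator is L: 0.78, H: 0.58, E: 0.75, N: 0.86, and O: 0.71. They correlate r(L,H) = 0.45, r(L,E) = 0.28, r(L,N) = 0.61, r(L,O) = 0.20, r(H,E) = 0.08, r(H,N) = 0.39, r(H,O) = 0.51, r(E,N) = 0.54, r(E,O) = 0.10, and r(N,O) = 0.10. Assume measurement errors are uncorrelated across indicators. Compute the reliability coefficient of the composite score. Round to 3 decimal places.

Var(L+H+E+N+O) = 5 + 2·[0.45 + 0.28 + 0.61 + 0.20 + 0.08 + 0.39 + 0.51 + 0.54 + 0.10 + 0.10] = 5 + 6.52 = 11.52.
Under uncorrelated errors the observed covariances equal the true-score covariances, so only the own-variance terms attenuate.
True-score variance = [0.78 + 0.58 + 0.75 + 0.86 + 0.71] + 6.52 = 3.68 + 6.52 = 10.2.
Reliability = 10.2 / 11.52 = 0.885.

0.885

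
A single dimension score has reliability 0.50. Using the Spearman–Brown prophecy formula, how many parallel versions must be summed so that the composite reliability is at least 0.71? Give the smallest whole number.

3

k ≥ ρ*(1−ρ₁)/(ρ₁(1−ρ*)) = 0.71·0.50 / (0.50·0.29) = 2.448.
Smallest integer k = 3.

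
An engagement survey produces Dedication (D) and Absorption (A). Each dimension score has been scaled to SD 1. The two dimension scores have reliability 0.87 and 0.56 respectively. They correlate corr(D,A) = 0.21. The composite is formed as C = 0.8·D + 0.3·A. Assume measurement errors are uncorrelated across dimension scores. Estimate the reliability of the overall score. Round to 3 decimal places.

0.852

Var(C) = 0.8² + 0.3² + 2·[0.24·0.21] = 0.73 + 0.1008 = 0.8308.
With uncorrelated errors the cross-covariances are all true-score covariance, so they carry over unchanged; only the diagonal terms shrink to ρᵢσᵢ².
True-score variance = [0.8²·0.87 + 0.3²·0.56] + 0.1008 = 0.6072 + 0.1008 = 0.708.
Reliability = 0.708 / 0.8308 = 0.852.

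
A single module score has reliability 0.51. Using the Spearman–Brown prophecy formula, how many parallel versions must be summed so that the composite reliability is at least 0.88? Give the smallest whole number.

k ≥ ρ*(1−ρ₁)/(ρ₁(1−ρ*)) = 0.88·0.49 / (0.51·0.12) = 7.046.
Smallest integer k = 8.

8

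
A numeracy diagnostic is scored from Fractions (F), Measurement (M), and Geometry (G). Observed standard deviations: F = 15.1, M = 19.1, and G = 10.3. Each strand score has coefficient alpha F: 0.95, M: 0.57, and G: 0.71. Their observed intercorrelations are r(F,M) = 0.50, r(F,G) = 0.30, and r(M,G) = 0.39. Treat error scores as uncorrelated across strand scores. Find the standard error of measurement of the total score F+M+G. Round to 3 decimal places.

14.108

Var(total) = 698.91 + 535.177 = 1234.09.
True-score variance = 499.875 + 535.177 = 1035.05, so reliability = 0.8387.
Error variance = 1234.09 − 1035.05 = 199.035; SEM = √199.035 = 14.108.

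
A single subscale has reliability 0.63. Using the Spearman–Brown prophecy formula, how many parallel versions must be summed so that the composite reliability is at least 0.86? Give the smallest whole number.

4

k ≥ ρ*(1−ρ₁)/(ρ₁(1−ρ*)) = 0.86·0.37 / (0.63·0.14) = 3.608.
Smallest integer k = 4.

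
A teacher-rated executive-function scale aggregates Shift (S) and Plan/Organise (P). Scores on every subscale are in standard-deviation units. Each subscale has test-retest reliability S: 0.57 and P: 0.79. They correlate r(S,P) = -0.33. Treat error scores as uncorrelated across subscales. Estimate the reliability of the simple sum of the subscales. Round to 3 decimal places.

Var(S+P) = 2 + 2·[(-0.33)] = 2 − 0.66 = 1.34.
Because errors are independent across components, Cov(Tᵢ,Tⱼ) = Cov(Xᵢ,Xⱼ); the off-diagonal part of the true-score variance is the same as above.
True-score variance = [0.57 + 0.79] − 0.66 = 1.36 − 0.66 = 0.7.
Reliability = 0.7 / 1.34 = 0.522.

0.522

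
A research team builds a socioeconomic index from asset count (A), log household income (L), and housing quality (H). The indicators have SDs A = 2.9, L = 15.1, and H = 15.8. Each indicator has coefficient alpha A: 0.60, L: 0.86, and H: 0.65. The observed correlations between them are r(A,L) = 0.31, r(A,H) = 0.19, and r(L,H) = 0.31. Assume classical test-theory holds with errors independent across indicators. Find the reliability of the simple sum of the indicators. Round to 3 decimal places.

Var(A+L+H) = 2.9² + 15.1² + 15.8² + 2·[2.9·15.1·0.31 + 2.9·15.8·0.19 + 15.1·15.8·0.31] = 486.06 + 192.481 = 678.541.
Because errors are independent across components, Cov(Tᵢ,Tⱼ) = Cov(Xᵢ,Xⱼ); the off-diagonal part of the true-score variance is the same as above.
True-score variance = [2.9²·0.60 + 15.1²·0.86 + 15.8²·0.65] + 192.481 = 363.401 + 192.481 = 555.882.
Reliability = 555.882 / 678.541 = 0.819.

0.819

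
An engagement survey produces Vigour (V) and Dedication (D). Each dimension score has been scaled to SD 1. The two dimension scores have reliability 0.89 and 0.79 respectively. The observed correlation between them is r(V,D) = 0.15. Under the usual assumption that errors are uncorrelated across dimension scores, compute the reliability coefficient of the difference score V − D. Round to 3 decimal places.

Var(V−D) = 1 + 1 − 2·0.15 = 2 − 0.3 = 1.7.
With uncorrelated errors the cross-covariances are all true-score covariance, so they carry over unchanged; only the diagonal terms shrink to ρᵢσᵢ².
True-score variance = [0.89 + 0.79] − 0.3 = 1.68 − 0.3 = 1.38.
Reliability = 1.38 / 1.7 = 0.812.

0.812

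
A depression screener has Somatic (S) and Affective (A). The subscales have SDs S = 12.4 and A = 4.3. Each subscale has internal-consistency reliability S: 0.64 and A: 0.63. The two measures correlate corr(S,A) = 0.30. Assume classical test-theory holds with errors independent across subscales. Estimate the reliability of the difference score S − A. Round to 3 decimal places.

0.557

Var(S−A) = 12.4² + 4.3² − 2·12.4·4.3·0.30 = 172.25 − 31.992 = 140.258.
Under uncorrelated errors the observed covariances equal the true-score covariances, so only the own-variance terms attenuate.
True-score variance = [12.4²·0.64 + 4.3²·0.63] − 31.992 = 110.055 − 31.992 = 78.0631.
Reliability = 78.0631 / 140.258 = 0.557.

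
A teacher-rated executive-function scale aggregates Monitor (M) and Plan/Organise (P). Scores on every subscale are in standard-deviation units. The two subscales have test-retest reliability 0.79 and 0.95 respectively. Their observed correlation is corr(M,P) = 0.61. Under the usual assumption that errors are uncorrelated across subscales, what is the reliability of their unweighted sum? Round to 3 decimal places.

0.919

Var(M+P) = 2 + 2·[0.61] = 2 + 1.22 = 3.22.
Because errors are independent across components, Cov(Tᵢ,Tⱼ) = Cov(Xᵢ,Xⱼ); the off-diagonal part of the true-score variance is the same as above.
True-score variance = [0.79 + 0.95] + 1.22 = 1.74 + 1.22 = 2.96.
Reliability = 2.96 / 3.22 = 0.919.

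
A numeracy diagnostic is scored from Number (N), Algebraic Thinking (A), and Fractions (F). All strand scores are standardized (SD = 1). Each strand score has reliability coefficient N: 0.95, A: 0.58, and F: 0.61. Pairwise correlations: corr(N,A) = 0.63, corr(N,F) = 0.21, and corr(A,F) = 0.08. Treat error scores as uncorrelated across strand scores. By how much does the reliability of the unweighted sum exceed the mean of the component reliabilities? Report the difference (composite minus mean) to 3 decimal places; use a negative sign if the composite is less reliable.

0.109

Var(sum) = 3 + 1.84 = 4.84; true-score variance = 2.14 + 1.84 = 3.98; composite reliability = 0.8223.
Mean component reliability = 0.7133.
Difference = 0.8223 − 0.7133 = 0.109.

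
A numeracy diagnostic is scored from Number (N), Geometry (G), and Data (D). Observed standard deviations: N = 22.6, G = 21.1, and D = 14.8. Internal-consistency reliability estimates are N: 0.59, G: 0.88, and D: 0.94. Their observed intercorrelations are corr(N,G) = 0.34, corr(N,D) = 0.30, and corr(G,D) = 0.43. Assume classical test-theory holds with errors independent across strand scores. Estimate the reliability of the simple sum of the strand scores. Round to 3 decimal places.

0.860

Var(N+G+D) = 22.6² + 21.1² + 14.8² + 2·[22.6·21.1·0.34 + 22.6·14.8·0.30 + 21.1·14.8·0.43] = 1175.01 + 793.514 = 1968.52.
Under uncorrelated errors the observed covariances equal the true-score covariances, so only the own-variance terms attenuate.
True-score variance = [22.6²·0.59 + 21.1²·0.88 + 14.8²·0.94] + 793.514 = 899.031 + 793.514 = 1692.54.
Reliability = 1692.54 / 1968.52 = 0.860.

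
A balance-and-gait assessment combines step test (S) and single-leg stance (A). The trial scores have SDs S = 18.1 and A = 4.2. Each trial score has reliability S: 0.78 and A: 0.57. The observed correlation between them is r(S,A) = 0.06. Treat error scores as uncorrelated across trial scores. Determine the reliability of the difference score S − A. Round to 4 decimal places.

0.7630

Var(S−A) = 18.1² + 4.2² − 2·18.1·4.2·0.06 = 345.25 − 9.1224 = 336.128.
Under uncorrelated errors the observed covariances equal the true-score covariances, so only the own-variance terms attenuate.
True-score variance = [18.1²·0.78 + 4.2²·0.57] − 9.1224 = 265.591 − 9.1224 = 256.468.
Reliability = 256.468 / 336.128 = 0.7630.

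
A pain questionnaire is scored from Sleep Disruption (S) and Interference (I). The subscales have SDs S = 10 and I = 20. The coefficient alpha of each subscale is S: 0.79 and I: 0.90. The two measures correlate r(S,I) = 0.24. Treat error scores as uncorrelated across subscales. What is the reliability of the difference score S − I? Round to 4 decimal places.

0.8490

Var(S−I) = 10² + 20² − 2·10·20·0.24 = 500 − 96 = 404.
With uncorrelated errors the cross-covariances are all true-score covariance, so they carry over unchanged; only the diagonal terms shrink to ρᵢσᵢ².
True-score variance = [10²·0.79 + 20²·0.90] − 96 = 439 − 96 = 343.
Reliability = 343 / 404 = 0.8490.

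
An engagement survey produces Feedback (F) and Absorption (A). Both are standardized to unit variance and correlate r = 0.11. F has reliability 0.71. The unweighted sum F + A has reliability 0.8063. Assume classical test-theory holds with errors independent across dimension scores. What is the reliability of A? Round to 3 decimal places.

Var(F+A) = 2 + 2·0.11 = 2.220.
True-score variance = ρ_F + ρ_A + 2·0.11, so 0.8063 = (0.71 + ρ_A + 0.22) / 2.220.
ρ_A = 0.8063·2.220 − 0.71 − 0.22 = 0.860.

0.860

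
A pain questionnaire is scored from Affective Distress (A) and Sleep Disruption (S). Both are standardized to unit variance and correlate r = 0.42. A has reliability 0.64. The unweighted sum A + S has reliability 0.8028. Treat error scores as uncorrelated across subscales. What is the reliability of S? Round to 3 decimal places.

0.800

Var(A+S) = 2 + 2·0.42 = 2.840.
True-score variance = ρ_A + ρ_S + 2·0.42, so 0.8028 = (0.64 + ρ_S + 0.84) / 2.840.
ρ_S = 0.8028·2.840 − 0.64 − 0.84 = 0.800.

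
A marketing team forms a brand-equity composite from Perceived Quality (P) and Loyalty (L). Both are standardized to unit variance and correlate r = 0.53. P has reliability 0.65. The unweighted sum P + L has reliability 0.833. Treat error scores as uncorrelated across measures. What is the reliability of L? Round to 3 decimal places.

Var(P+L) = 2 + 2·0.53 = 3.060.
True-score variance = ρ_P + ρ_L + 2·0.53, so 0.833 = (0.65 + ρ_L + 1.06) / 3.060.
ρ_L = 0.833·3.060 − 0.65 − 1.06 = 0.839.

0.839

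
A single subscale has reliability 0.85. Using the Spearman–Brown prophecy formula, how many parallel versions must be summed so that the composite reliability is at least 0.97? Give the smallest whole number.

6

k ≥ ρ*(1−ρ₁)/(ρ₁(1−ρ*)) = 0.97·0.15 / (0.85·0.03) = 5.706.
Smallest integer k = 6.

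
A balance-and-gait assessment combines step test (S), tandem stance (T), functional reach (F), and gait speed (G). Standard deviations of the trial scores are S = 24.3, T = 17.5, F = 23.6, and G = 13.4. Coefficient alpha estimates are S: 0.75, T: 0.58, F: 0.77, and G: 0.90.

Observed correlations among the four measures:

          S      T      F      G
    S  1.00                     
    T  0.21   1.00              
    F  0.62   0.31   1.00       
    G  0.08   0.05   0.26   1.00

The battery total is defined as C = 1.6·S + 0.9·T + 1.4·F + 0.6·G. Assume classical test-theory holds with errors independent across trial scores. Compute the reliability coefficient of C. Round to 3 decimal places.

0.860

Var(C) = 1.6²·24.3² + 0.9²·17.5² + 1.4²·23.6² + 0.6²·13.4² + 2·[1.44·24.3·17.5·0.21 + 2.24·24.3·23.6·0.62 + 0.96·24.3·13.4·0.08 + 1.26·17.5·23.6·0.31 + 0.54·17.5·13.4·0.05 + 0.84·23.6·13.4·0.26] = 2916 + 2373.54 = 5289.54.
Under uncorrelated errors the observed covariances equal the true-score covariances, so only the own-variance terms attenuate.
True-score variance = [1.6²·24.3²·0.75 + 0.9²·17.5²·0.58 + 1.4²·23.6²·0.77 + 0.6²·13.4²·0.90] + 2373.54 = 2176.36 + 2373.54 = 4549.9.
Reliability = 4549.9 / 5289.54 = 0.860.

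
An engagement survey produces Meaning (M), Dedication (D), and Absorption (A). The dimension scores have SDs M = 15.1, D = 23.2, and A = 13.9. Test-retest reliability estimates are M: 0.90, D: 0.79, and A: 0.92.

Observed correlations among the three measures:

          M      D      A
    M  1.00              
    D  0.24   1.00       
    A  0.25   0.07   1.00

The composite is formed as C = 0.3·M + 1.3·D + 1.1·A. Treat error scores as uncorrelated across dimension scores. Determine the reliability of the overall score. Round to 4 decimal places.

0.8406

Var(C) = 0.3²·15.1² + 1.3²·23.2² + 1.1²·13.9² + 2·[0.39·15.1·23.2·0.24 + 0.33·15.1·13.9·0.25 + 1.43·23.2·13.9·0.07] = 1163.93 + 164.772 = 1328.7.
Under uncorrelated errors the observed covariances equal the true-score covariances, so only the own-variance terms attenuate.
True-score variance = [0.3²·15.1²·0.90 + 1.3²·23.2²·0.79 + 1.1²·13.9²·0.92] + 164.772 = 952.154 + 164.772 = 1116.93.
Reliability = 1116.93 / 1328.7 = 0.8406.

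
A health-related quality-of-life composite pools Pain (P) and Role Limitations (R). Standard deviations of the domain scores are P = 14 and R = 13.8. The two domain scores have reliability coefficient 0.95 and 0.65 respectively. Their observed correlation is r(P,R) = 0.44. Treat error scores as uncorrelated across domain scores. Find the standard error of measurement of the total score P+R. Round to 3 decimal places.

8.744

Var(total) = 386.44 + 170.016 = 556.456.
True-score variance = 309.986 + 170.016 = 480.002, so reliability = 0.8626.
Error variance = 556.456 − 480.002 = 76.454; SEM = √76.454 = 8.744.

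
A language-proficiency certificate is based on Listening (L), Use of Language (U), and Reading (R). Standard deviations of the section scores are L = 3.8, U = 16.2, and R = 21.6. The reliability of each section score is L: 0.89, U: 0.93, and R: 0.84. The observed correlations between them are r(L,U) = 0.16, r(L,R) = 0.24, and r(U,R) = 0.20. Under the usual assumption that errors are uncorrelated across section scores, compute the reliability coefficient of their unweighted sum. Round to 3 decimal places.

Var(L+U+R) = 3.8² + 16.2² + 21.6² + 2·[3.8·16.2·0.16 + 3.8·21.6·0.24 + 16.2·21.6·0.20] = 743.44 + 199.066 = 942.506.
With uncorrelated errors the cross-covariances are all true-score covariance, so they carry over unchanged; only the diagonal terms shrink to ρᵢσᵢ².
True-score variance = [3.8²·0.89 + 16.2²·0.93 + 21.6²·0.84] + 199.066 = 648.831 + 199.066 = 847.897.
Reliability = 847.897 / 942.506 = 0.900.

0.900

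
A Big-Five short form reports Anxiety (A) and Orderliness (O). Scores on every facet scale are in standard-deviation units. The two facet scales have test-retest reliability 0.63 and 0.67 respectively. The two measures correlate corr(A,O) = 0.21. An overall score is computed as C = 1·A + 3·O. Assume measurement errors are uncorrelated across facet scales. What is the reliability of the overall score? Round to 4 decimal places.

0.7034

Var(C) = 1 + 3² + 2·[3·0.21] = 10 + 1.26 = 11.26.
With uncorrelated errors the cross-covariances are all true-score covariance, so they carry over unchanged; only the diagonal terms shrink to ρᵢσᵢ².
True-score variance = [0.63 + 3²·0.67] + 1.26 = 6.66 + 1.26 = 7.92.
Reliability = 7.92 / 11.26 = 0.7034.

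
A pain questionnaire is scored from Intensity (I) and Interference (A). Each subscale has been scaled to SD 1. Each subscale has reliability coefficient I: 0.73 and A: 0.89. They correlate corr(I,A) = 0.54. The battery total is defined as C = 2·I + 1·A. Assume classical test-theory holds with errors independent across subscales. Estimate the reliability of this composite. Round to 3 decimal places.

Var(C) = 2² + 1 + 2·[2·0.54] = 5 + 2.16 = 7.16.
Because errors are independent across components, Cov(Tᵢ,Tⱼ) = Cov(Xᵢ,Xⱼ); the off-diagonal part of the true-score variance is the same as above.
True-score variance = [2²·0.73 + 0.89] + 2.16 = 3.81 + 2.16 = 5.97.
Reliability = 5.97 / 7.16 = 0.834.

0.834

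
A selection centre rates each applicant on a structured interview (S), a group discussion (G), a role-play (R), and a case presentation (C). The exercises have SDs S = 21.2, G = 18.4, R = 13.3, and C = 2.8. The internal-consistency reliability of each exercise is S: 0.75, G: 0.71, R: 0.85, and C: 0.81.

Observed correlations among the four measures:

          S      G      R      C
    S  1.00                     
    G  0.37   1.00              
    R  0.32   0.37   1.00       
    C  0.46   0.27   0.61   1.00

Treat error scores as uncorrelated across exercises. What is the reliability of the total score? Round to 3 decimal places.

0.864

Var(S+G+R+C) = 21.2² + 18.4² + 13.3² + 2.8² + 2·[21.2·18.4·0.37 + 21.2·13.3·0.32 + 21.2·2.8·0.46 + 18.4·13.3·0.37 + 18.4·2.8·0.27 + 13.3·2.8·0.61] = 972.73 + 778.071 = 1750.8.
Under uncorrelated errors the observed covariances equal the true-score covariances, so only the own-variance terms attenuate.
True-score variance = [21.2²·0.75 + 18.4²·0.71 + 13.3²·0.85 + 2.8²·0.81] + 778.071 = 734.164 + 778.071 = 1512.24.
Reliability = 1512.24 / 1750.8 = 0.864.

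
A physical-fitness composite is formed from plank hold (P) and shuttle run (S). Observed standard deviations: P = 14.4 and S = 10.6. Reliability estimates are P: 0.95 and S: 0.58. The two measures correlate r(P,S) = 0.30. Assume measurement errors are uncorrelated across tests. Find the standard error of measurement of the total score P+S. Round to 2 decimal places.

7.59

Var(total) = 319.72 + 91.584 = 411.304.
True-score variance = 262.161 + 91.584 = 353.745, so reliability = 0.8601.
Error variance = 411.304 − 353.745 = 57.5592; SEM = √57.5592 = 7.59.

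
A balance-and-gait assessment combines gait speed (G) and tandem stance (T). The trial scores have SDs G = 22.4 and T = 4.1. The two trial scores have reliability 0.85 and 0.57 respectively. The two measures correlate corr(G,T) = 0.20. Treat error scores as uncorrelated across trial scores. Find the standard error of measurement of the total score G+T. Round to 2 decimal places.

Var(total) = 518.57 + 36.736 = 555.306.
True-score variance = 436.078 + 36.736 = 472.814, so reliability = 0.8514.
Error variance = 555.306 − 472.814 = 82.4923; SEM = √82.4923 = 9.08.

9.08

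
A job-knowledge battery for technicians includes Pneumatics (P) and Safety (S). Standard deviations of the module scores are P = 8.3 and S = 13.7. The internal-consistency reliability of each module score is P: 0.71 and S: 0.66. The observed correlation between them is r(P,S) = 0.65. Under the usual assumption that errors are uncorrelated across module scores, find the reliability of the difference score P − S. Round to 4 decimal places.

0.2295

Var(P−S) = 8.3² + 13.7² − 2·8.3·13.7·0.65 = 256.58 − 147.823 = 108.757.
Under uncorrelated errors the observed covariances equal the true-score covariances, so only the own-variance terms attenuate.
True-score variance = [8.3²·0.71 + 13.7²·0.66] − 147.823 = 172.787 − 147.823 = 24.9643.
Reliability = 24.9643 / 108.757 = 0.2295.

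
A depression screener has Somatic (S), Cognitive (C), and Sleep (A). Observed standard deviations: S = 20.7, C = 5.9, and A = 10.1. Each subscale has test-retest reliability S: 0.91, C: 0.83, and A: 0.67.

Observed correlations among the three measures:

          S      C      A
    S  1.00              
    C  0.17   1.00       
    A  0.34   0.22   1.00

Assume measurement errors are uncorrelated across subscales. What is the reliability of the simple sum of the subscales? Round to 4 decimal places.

0.8992

Var(S+C+A) = 20.7² + 5.9² + 10.1² + 2·[20.7·5.9·0.17 + 20.7·10.1·0.34 + 5.9·10.1·0.22] = 565.31 + 209.911 = 775.221.
Because errors are independent across components, Cov(Tᵢ,Tⱼ) = Cov(Xᵢ,Xⱼ); the off-diagonal part of the true-score variance is the same as above.
True-score variance = [20.7²·0.91 + 5.9²·0.83 + 10.1²·0.67] + 209.911 = 487.165 + 209.911 = 697.076.
Reliability = 697.076 / 775.221 = 0.8992.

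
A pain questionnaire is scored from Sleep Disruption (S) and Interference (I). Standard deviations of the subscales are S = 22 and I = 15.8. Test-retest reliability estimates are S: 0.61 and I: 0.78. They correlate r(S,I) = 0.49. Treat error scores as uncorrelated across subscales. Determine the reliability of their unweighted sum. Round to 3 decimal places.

0.773

Var(S+I) = 22² + 15.8² + 2·[22·15.8·0.49] = 733.64 + 340.648 = 1074.29.
With uncorrelated errors the cross-covariances are all true-score covariance, so they carry over unchanged; only the diagonal terms shrink to ρᵢσᵢ².
True-score variance = [22²·0.61 + 15.8²·0.78] + 340.648 = 489.959 + 340.648 = 830.607.
Reliability = 830.607 / 1074.29 = 0.773.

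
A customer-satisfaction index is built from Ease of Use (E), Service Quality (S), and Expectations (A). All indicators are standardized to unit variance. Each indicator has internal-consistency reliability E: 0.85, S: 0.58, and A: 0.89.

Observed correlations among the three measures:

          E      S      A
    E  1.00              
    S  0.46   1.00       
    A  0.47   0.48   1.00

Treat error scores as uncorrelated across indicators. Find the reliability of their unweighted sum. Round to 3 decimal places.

0.883

Var(E+S+A) = 3 + 2·[0.46 + 0.47 + 0.48] = 3 + 2.82 = 5.82.
Because errors are independent across components, Cov(Tᵢ,Tⱼ) = Cov(Xᵢ,Xⱼ); the off-diagonal part of the true-score variance is the same as above.
True-score variance = [0.85 + 0.58 + 0.89] + 2.82 = 2.32 + 2.82 = 5.14.
Reliability = 5.14 / 5.82 = 0.883.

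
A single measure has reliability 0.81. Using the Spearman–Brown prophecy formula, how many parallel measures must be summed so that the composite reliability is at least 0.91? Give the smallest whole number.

3

k ≥ ρ*(1−ρ₁)/(ρ₁(1−ρ*)) = 0.91·0.19 / (0.81·0.09) = 2.372.
Smallest integer k = 3.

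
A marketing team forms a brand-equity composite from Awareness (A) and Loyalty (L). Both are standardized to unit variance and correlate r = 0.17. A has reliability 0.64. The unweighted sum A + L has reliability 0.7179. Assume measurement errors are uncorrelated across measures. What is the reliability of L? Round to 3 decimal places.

0.700

Var(A+L) = 2 + 2·0.17 = 2.340.
True-score variance = ρ_A + ρ_L + 2·0.17, so 0.7179 = (0.64 + ρ_L + 0.34) / 2.340.
ρ_L = 0.7179·2.340 − 0.64 − 0.34 = 0.700.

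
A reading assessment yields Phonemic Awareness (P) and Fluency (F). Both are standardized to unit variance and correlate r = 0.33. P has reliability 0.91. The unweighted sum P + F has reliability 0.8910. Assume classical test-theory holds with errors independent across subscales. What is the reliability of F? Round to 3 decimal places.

Var(P+F) = 2 + 2·0.33 = 2.660.
True-score variance = ρ_P + ρ_F + 2·0.33, so 0.8910 = (0.91 + ρ_F + 0.66) / 2.660.
ρ_F = 0.8910·2.660 − 0.91 − 0.66 = 0.800.

0.800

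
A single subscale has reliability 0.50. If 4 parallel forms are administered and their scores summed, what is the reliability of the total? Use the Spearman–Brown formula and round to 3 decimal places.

0.800

ρ_k = kρ / (1 + (k−1)ρ) = 4·0.50 / (1 + 3·0.50) = 2.000 / 2.500 = 0.800.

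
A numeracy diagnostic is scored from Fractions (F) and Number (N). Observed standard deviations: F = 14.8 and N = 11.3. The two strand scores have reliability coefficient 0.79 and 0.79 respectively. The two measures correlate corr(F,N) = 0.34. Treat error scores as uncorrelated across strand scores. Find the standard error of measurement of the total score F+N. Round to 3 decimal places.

Var(total) = 346.73 + 113.723 = 460.453.
True-score variance = 273.917 + 113.723 = 387.64, so reliability = 0.8419.
Error variance = 460.453 − 387.64 = 72.8133; SEM = √72.8133 = 8.533.

8.533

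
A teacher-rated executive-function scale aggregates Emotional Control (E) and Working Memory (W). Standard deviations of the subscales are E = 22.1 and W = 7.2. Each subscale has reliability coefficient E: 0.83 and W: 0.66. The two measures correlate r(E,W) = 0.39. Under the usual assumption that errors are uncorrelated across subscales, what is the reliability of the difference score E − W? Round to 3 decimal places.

Var(E−W) = 22.1² + 7.2² − 2·22.1·7.2·0.39 = 540.25 − 124.114 = 416.136.
Because errors are independent across components, Cov(Tᵢ,Tⱼ) = Cov(Xᵢ,Xⱼ); the off-diagonal part of the true-score variance is the same as above.
True-score variance = [22.1²·0.83 + 7.2²·0.66] − 124.114 = 439.595 − 124.114 = 315.481.
Reliability = 315.481 / 416.136 = 0.758.

0.758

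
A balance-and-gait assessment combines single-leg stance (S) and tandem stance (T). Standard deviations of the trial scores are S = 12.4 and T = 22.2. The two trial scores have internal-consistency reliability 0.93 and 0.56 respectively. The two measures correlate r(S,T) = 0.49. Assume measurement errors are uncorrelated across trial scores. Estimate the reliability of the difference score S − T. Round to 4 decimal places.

0.3960

Var(S−T) = 12.4² + 22.2² − 2·12.4·22.2·0.49 = 646.6 − 269.774 = 376.826.
With uncorrelated errors the cross-covariances are all true-score covariance, so they carry over unchanged; only the diagonal terms shrink to ρᵢσᵢ².
True-score variance = [12.4²·0.93 + 22.2²·0.56] − 269.774 = 418.987 − 269.774 = 149.213.
Reliability = 149.213 / 376.826 = 0.3960.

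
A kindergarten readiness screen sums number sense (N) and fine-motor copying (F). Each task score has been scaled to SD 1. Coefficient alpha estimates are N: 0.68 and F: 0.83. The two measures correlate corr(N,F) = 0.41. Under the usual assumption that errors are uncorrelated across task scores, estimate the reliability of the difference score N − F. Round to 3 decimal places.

Var(N−F) = 1 + 1 − 2·0.41 = 2 − 0.82 = 1.18.
Because errors are independent across components, Cov(Tᵢ,Tⱼ) = Cov(Xᵢ,Xⱼ); the off-diagonal part of the true-score variance is the same as above.
True-score variance = [0.68 + 0.83] − 0.82 = 1.51 − 0.82 = 0.69.
Reliability = 0.69 / 1.18 = 0.585.

0.585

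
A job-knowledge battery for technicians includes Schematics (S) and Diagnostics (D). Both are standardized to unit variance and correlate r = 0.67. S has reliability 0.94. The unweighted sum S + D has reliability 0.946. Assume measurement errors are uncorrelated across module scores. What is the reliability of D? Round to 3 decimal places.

Var(S+D) = 2 + 2·0.67 = 3.340.
True-score variance = ρ_S + ρ_D + 2·0.67, so 0.946 = (0.94 + ρ_D + 1.34) / 3.340.
ρ_D = 0.946·3.340 − 0.94 − 1.34 = 0.880.

0.880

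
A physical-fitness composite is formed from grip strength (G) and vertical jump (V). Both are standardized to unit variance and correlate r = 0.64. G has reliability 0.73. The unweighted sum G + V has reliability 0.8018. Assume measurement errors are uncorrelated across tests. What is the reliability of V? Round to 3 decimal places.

0.620

Var(G+V) = 2 + 2·0.64 = 3.280.
True-score variance = ρ_G + ρ_V + 2·0.64, so 0.8018 = (0.73 + ρ_V + 1.28) / 3.280.
ρ_V = 0.8018·3.280 − 0.73 − 1.28 = 0.620.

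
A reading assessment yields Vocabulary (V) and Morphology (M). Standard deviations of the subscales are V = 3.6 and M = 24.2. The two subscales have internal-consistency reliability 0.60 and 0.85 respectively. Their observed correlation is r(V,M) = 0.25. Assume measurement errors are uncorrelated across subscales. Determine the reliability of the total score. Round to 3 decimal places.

Var(V+M) = 3.6² + 24.2² + 2·[3.6·24.2·0.25] = 598.6 + 43.56 = 642.16.
Because errors are independent across components, Cov(Tᵢ,Tⱼ) = Cov(Xᵢ,Xⱼ); the off-diagonal part of the true-score variance is the same as above.
True-score variance = [3.6²·0.60 + 24.2²·0.85] + 43.56 = 505.57 + 43.56 = 549.13.
Reliability = 549.13 / 642.16 = 0.855.

0.855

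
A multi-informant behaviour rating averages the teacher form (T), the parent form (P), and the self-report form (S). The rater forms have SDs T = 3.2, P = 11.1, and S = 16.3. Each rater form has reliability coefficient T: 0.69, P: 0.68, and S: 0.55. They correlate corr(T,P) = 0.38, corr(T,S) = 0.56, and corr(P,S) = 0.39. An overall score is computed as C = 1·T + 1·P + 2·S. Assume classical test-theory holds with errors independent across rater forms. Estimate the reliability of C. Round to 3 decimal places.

Var(C) = 3.2² + 11.1² + 2²·16.3² + 2·[3.2·11.1·0.38 + 2·3.2·16.3·0.56 + 2·11.1·16.3·0.39] = 1196.21 + 426.084 = 1622.29.
With uncorrelated errors the cross-covariances are all true-score covariance, so they carry over unchanged; only the diagonal terms shrink to ρᵢσᵢ².
True-score variance = [3.2²·0.69 + 11.1²·0.68 + 2²·16.3²·0.55] + 426.084 = 675.366 + 426.084 = 1101.45.
Reliability = 1101.45 / 1622.29 = 0.679.

0.679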